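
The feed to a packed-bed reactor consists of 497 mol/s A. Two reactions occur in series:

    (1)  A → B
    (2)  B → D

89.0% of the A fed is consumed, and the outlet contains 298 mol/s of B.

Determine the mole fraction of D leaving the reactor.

Conversion of A: A consumed = 1ξ₁ = 0.89 × 497 → ξ₁ = 442.3 mol/s.
B balance: n_B = 0 + 1ξ₁ − 1ξ₂ = 298 → ξ₂ = (1·442.3 − 298)/1 = 144.3 mol/s.
Outlet amounts (n = n₀ + Σ ν·ξ):
  A: 497 − 1(442.3) = 54.67
  B: 0 + 1(442.3) − 1(144.3) = 298
  D: 0 + 1(144.3) = 144.3
Total out = 497 mol/s; y_D = 144.3 / 497 = 0.2904.

0.29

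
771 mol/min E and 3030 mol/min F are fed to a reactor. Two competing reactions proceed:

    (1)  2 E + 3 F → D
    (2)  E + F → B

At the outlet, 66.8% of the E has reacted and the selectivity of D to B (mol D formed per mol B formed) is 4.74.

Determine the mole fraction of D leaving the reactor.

0.0826

Conversion of E: E consumed = 0.668 × 771 = 515 mol/min = 2ξ₁ + 1ξ₂.
Selectivity: 1ξ₁ / (1ξ₂) = 4.74 → ξ₁ = 4.74 ξ₂.
Substitute: (2·4.74 + 1) ξ₂ = 515 → ξ₂ = 49.14 mol/min, ξ₁ = 232.9 mol/min.
Outlet amounts (n = n₀ + Σ ν·ξ):
  E: 771 − 2(232.9) − 1(49.14) = 256
  F: 3030 − 3(232.9) − 1(49.14) = 2282
  D: 0 + 1(232.9) = 232.9
  B: 0 + 1(49.14) = 49.14
Total out = 2820 mol/min; y_D = 232.9 / 2820 = 0.0826.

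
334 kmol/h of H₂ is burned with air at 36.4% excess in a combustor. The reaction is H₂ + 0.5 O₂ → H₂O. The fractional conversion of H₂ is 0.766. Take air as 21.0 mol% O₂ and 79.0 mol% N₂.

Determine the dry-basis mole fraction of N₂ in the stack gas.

Stoichiometric O₂ = 0.5 × 334 = 167 kmol/h; O₂ fed = 167 × 1.364 = 227.8 kmol/h.
N₂ fed = 227.8 × 79/21 = 856.9 kmol/h.
Fuel reacted = 0.766 × 334 → ξ = 255.8 kmol/h.
Outlet (n = n₀ + ν ξ):
  H₂: 334 − 1(255.8) = 78.16
  O₂: 227.8 − 0.5(255.8) = 99.87
  N₂: 856.9 (inert)
  H₂O: 0 + 1(255.8) = 255.8
Dry total = 1035 kmol/h; y_N₂ (dry) = 856.9 / 1035 = 0.828.

0.828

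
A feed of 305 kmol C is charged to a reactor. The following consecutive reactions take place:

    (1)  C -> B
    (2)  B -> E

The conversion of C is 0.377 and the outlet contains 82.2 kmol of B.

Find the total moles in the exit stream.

Conversion of C: C consumed = 1ξ₁ = 0.377 × 305 → ξ₁ = 115 kmol.
B balance: n_B = 0 + 1ξ₁ − 1ξ₂ = 82.2 → ξ₂ = (1·115 − 82.2)/1 = 32.78 kmol.
Outlet amounts (n = n₀ + Σ ν·ξ):
  C: 305 − 1(115) = 190
  B: 0 + 1(115) − 1(32.78) = 82.2
  E: 0 + 1(32.78) = 32.78
Total out = 190 + 82.2 + 32.78 = 305 kmol.

305 kmol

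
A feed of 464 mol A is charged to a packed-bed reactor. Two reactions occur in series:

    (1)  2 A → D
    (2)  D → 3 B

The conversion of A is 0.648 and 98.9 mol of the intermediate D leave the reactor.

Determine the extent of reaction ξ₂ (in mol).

ξ₂ = 51.4 mol

Conversion of A: A consumed = 2ξ₁ = 0.648 × 464 → ξ₁ = 150.3 mol.
D balance: n_D = 0 + 1ξ₁ − 1ξ₂ = 98.9 → ξ₂ = (1·150.3 − 98.9)/1 = 51.44 mol.
Outlet amounts (n = n₀ + Σ ν·ξ):
  A: 464 − 2(150.3) = 163.3
  D: 0 + 1(150.3) − 1(51.44) = 98.9
  B: 0 + 3(51.44) = 154.3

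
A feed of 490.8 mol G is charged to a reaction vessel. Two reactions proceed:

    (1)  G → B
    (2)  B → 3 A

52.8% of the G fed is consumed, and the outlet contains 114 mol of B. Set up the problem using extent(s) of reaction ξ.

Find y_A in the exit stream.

0.557

Conversion of G: G consumed = 1ξ₁ = 0.528 × 490.8 → ξ₁ = 259.1 mol.
B balance: n_B = 0 + 1ξ₁ − 1ξ₂ = 114 → ξ₂ = (1·259.1 − 114)/1 = 145.1 mol.
Outlet amounts (n = n₀ + Σ ν·ξ):
  G: 490.8 − 1(259.1) = 231.7
  B: 0 + 1(259.1) − 1(145.1) = 114
  A: 0 + 3(145.1) = 435.4
Total out = 781.1 mol; y_A = 435.4 / 781.1 = 0.5575.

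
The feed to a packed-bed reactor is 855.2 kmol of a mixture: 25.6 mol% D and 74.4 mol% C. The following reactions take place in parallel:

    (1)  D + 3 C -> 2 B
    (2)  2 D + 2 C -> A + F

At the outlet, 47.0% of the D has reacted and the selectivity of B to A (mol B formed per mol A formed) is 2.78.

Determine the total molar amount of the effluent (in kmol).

710 kmol

Conversion of D: D consumed = 0.47 × 218.9 = 102.9 kmol = 1ξ₁ + 2ξ₂.
Selectivity: 2ξ₁ / (1ξ₂) = 2.78 → ξ₁ = 1.39 ξ₂.
Substitute: (1·1.39 + 2) ξ₂ = 102.9 → ξ₂ = 30.35 kmol, ξ₁ = 42.19 kmol.
Outlet amounts (n = n₀ + Σ ν·ξ):
  D: 218.9 − 1(42.19) − 2(30.35) = 116
  C: 636.3 − 3(42.19) − 2(30.35) = 449
  B: 0 + 2(42.19) = 84.38
  A: 0 + 1(30.35) = 30.35
  F: 0 + 1(30.35) = 30.35
Total out = 116 + 449 + 84.38 + 30.35 + 30.35 = 710.1 kmol.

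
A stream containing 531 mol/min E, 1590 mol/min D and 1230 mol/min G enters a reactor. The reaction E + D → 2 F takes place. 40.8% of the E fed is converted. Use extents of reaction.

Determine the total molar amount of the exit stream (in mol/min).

E reacted = 0.408 × 531 = 216.6 mol/min; ν_E = −1, so ξ = 216.6/1 = 216.6 mol/min.
Outlet amounts (n = n₀ + ν ξ):
  E: 531 − 1(216.6) = 314.4
  D: 1590 − 1(216.6) = 1373
  F: 0 + 2(216.6) = 433.3
  G: 1230 (inert)
Total out = 314.4 + 1373 + 433.3 + 1230 = 3351 mol/min.

3350 mol/min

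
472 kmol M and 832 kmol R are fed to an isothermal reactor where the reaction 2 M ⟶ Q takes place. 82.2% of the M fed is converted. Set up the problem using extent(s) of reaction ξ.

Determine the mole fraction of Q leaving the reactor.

0.175

M reacted = 0.822 × 472 = 388 kmol; ν_M = −2, so ξ = 388/2 = 194 kmol.
Outlet amounts (n = n₀ + ν ξ):
  M: 472 − 2(194) = 84.02
  Q: 0 + 1(194) = 194
  R: 832 (inert)
Total out = 1110 kmol; y_Q = 194 / 1110 = 0.1748.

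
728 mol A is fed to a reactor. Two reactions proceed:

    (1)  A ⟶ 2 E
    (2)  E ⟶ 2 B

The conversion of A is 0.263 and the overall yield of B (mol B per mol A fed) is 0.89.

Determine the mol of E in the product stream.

Conversion of A: A consumed = 1ξ₁ = 0.263 × 728 → ξ₁ = 191.5 mol.
Yield of B: 2ξ₂ / 728 = 0.89 → ξ₂ = 324 mol.
Outlet amounts (n = n₀ + Σ ν·ξ):
  A: 728 − 1(191.5) = 536.5
  E: 0 + 2(191.5) − 1(324) = 58.97
  B: 0 + 2(324) = 647.9

59 mol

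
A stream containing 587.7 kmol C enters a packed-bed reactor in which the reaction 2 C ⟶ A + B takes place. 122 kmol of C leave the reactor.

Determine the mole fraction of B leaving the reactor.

For C: n = n₀ − 2ξ → 122 = 587.7 − 2ξ, giving ξ = 232.9 kmol.
Outlet amounts (n = n₀ + ν ξ):
  C: 587.7 − 2(232.9) = 122
  A: 0 + 1(232.9) = 232.9
  B: 0 + 1(232.9) = 232.9
Total out = 587.7 kmol; y_B = 232.9 / 587.7 = 0.3962.

0.396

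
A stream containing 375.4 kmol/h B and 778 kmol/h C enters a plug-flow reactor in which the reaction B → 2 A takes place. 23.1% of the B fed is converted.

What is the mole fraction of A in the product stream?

B reacted = 0.231 × 375.4 = 86.72 kmol/h; ν_B = −1, so ξ = 86.72/1 = 86.72 kmol/h.
Outlet amounts (n = n₀ + ν ξ):
  B: 375.4 − 1(86.72) = 288.7
  A: 0 + 2(86.72) = 173.4
  C: 778 (inert)
Total out = 1240 kmol/h; y_A = 173.4 / 1240 = 0.1399.

0.14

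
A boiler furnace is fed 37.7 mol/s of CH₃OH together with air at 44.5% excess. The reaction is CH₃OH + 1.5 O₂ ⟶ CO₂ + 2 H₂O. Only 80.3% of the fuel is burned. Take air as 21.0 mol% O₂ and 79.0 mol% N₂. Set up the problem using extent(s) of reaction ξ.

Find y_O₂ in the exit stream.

0.0821

Stoichiometric O₂ = 1.5 × 37.7 = 56.55 mol/s; O₂ fed = 56.55 × 1.445 = 81.71 mol/s.
N₂ fed = 81.71 × 79/21 = 307.4 mol/s.
Fuel reacted = 0.803 × 37.7 → ξ = 30.27 mol/s.
Outlet (n = n₀ + ν ξ):
  CH₃OH: 37.7 − 1(30.27) = 7.427
  O₂: 81.71 − 1.5(30.27) = 36.31
  N₂: 307.4 (inert)
  CO₂: 0 + 1(30.27) = 30.27
  H₂O: 0 + 2(30.27) = 60.55
Total out = 442 mol/s; y_O₂ = 36.31 / 442 = 0.08215.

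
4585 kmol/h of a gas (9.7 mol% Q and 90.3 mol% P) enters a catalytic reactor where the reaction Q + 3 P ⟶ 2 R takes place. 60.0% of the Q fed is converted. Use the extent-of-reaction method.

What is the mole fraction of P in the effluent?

0.824

Q reacted = 0.6 × 444.7 = 266.8 kmol/h; ν_Q = −1, so ξ = 266.8/1 = 266.8 kmol/h.
Outlet amounts (n = n₀ + ν ξ):
  Q: 444.7 − 1(266.8) = 177.9
  P: 4140 − 3(266.8) = 3340
  R: 0 + 2(266.8) = 533.7
Total out = 4051 kmol/h; y_P = 3340 / 4051 = 0.8244.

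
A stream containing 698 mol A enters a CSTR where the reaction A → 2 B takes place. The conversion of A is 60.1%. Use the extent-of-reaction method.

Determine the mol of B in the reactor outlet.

839 mol

A reacted = 0.601 × 698 = 419.5 mol; ν_A = −1, so ξ = 419.5/1 = 419.5 mol.
Outlet amounts (n = n₀ + ν ξ):
  A: 698 − 1(419.5) = 278.5
  B: 0 + 2(419.5) = 839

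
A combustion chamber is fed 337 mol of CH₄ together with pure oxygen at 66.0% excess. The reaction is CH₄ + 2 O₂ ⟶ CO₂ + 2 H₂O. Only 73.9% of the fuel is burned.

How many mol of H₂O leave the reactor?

498 mol

Stoichiometric O₂ = 2 × 337 = 674 mol; O₂ fed = 674 × 1.660 = 1119 mol.
Fuel reacted = 0.739 × 337 → ξ = 249 mol.
Outlet (n = n₀ + ν ξ):
  CH₄: 337 − 1(249) = 87.96
  O₂: 1119 − 2(249) = 620.8
  CO₂: 0 + 1(249) = 249
  H₂O: 0 + 2(249) = 498.1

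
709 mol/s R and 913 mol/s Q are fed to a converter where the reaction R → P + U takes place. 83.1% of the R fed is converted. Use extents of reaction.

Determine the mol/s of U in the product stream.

R reacted = 0.831 × 709 = 589.2 mol/s; ν_R = −1, so ξ = 589.2/1 = 589.2 mol/s.
Outlet amounts (n = n₀ + ν ξ):
  R: 709 − 1(589.2) = 119.8
  P: 0 + 1(589.2) = 589.2
  U: 0 + 1(589.2) = 589.2
  Q: 913 (inert)

589 mol/s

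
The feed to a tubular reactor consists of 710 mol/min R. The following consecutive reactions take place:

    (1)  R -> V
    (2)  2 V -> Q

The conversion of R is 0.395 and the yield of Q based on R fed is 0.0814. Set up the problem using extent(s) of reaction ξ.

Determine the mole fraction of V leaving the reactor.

0.253

Conversion of R: R consumed = 1ξ₁ = 0.395 × 710 → ξ₁ = 280.4 mol/min.
Yield of Q: 1ξ₂ / 710 = 0.0814 → ξ₂ = 57.79 mol/min.
Outlet amounts (n = n₀ + Σ ν·ξ):
  R: 710 − 1(280.4) = 429.6
  V: 0 + 1(280.4) − 2(57.79) = 164.9
  Q: 0 + 1(57.79) = 57.79
Total out = 652.2 mol/min; y_V = 164.9 / 652.2 = 0.2528.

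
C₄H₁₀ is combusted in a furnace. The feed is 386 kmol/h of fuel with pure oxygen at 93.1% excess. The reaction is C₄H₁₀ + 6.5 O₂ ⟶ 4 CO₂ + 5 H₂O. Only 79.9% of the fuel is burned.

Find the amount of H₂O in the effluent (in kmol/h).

Stoichiometric O₂ = 6.5 × 386 = 2509 kmol/h; O₂ fed = 2509 × 1.931 = 4845 kmol/h.
Fuel reacted = 0.799 × 386 → ξ = 308.4 kmol/h.
Outlet (n = n₀ + ν ξ):
  C₄H₁₀: 386 − 1(308.4) = 77.59
  O₂: 4845 − 6.5(308.4) = 2840
  CO₂: 0 + 4(308.4) = 1234
  H₂O: 0 + 5(308.4) = 1542

1540 kmol/h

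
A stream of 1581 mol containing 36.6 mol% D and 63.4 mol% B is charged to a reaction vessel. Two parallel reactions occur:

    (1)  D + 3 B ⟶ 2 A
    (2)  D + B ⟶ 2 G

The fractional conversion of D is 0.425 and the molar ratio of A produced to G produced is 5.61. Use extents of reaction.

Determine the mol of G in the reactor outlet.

Conversion of D: D consumed = 0.425 × 578.6 = 245.9 mol = 1ξ₁ + 1ξ₂.
Selectivity: 2ξ₁ / (2ξ₂) = 5.61 → ξ₁ = 5.61 ξ₂.
Substitute: (1·5.61 + 1) ξ₂ = 245.9 → ξ₂ = 37.2 mol, ξ₁ = 208.7 mol.
Outlet amounts (n = n₀ + Σ ν·ξ):
  D: 578.6 − 1(208.7) − 1(37.2) = 332.7
  B: 1002 − 3(208.7) − 1(37.2) = 339
  A: 0 + 2(208.7) = 417.4
  G: 0 + 2(37.2) = 74.41

74.4 mol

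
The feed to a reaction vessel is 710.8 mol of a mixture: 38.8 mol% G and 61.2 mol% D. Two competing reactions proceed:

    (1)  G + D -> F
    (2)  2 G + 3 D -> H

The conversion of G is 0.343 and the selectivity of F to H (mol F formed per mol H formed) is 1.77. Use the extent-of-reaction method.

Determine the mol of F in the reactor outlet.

Conversion of G: G consumed = 0.343 × 275.8 = 94.6 mol = 1ξ₁ + 2ξ₂.
Selectivity: 1ξ₁ / (1ξ₂) = 1.77 → ξ₁ = 1.77 ξ₂.
Substitute: (1·1.77 + 2) ξ₂ = 94.6 → ξ₂ = 25.09 mol, ξ₁ = 44.41 mol.
Outlet amounts (n = n₀ + Σ ν·ξ):
  G: 275.8 − 1(44.41) − 2(25.09) = 181.2
  D: 435 − 1(44.41) − 3(25.09) = 315.3
  F: 0 + 1(44.41) = 44.41
  H: 0 + 1(25.09) = 25.09

44.4 mol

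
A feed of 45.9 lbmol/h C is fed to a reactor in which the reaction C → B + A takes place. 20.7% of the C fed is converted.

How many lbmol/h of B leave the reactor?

C reacted = 0.207 × 45.9 = 9.501 lbmol/h; ν_C = −1, so ξ = 9.501/1 = 9.501 lbmol/h.
Outlet amounts (n = n₀ + ν ξ):
  C: 45.9 − 1(9.501) = 36.4
  B: 0 + 1(9.501) = 9.501
  A: 0 + 1(9.501) = 9.501

9.5 lbmol/h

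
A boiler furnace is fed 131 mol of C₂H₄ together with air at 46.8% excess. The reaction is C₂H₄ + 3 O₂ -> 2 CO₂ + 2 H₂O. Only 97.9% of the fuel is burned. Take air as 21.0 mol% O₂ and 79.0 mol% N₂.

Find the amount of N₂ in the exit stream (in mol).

Stoichiometric O₂ = 3 × 131 = 393 mol; O₂ fed = 393 × 1.468 = 576.9 mol.
N₂ fed = 576.9 × 79/21 = 2170 mol.
Fuel reacted = 0.979 × 131 → ξ = 128.2 mol.
Outlet (n = n₀ + ν ξ):
  C₂H₄: 131 − 1(128.2) = 2.751
  O₂: 576.9 − 3(128.2) = 192.2
  N₂: 2170 (inert)
  CO₂: 0 + 2(128.2) = 256.5
  H₂O: 0 + 2(128.2) = 256.5

2170 mol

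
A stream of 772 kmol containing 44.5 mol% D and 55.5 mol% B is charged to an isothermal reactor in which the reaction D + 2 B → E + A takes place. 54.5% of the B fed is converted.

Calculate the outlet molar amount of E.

117 kmol

B reacted = 0.545 × 428.5 = 233.5 kmol; ν_B = −2, so ξ = 233.5/2 = 116.8 kmol.
Outlet amounts (n = n₀ + ν ξ):
  D: 343.5 − 1(116.8) = 226.8
  B: 428.5 − 2(116.8) = 194.9
  E: 0 + 1(116.8) = 116.8
  A: 0 + 1(116.8) = 116.8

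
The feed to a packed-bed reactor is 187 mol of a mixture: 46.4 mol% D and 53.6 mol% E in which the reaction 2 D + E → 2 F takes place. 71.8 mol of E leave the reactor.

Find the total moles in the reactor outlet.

For E: n = n₀ − 1ξ → 71.8 = 100.2 − 1ξ, giving ξ = 28.43 mol.
Outlet amounts (n = n₀ + ν ξ):
  D: 86.77 − 2(28.43) = 29.9
  E: 100.2 − 1(28.43) = 71.8
  F: 0 + 2(28.43) = 56.86
Total out = 29.9 + 71.8 + 56.86 = 158.6 mol.

159 mol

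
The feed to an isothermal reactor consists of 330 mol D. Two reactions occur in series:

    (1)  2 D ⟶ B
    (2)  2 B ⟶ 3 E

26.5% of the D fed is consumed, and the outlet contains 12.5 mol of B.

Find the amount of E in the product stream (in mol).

Conversion of D: D consumed = 2ξ₁ = 0.265 × 330 → ξ₁ = 43.73 mol.
B balance: n_B = 0 + 1ξ₁ − 2ξ₂ = 12.5 → ξ₂ = (1·43.73 − 12.5)/2 = 15.61 mol.
Outlet amounts (n = n₀ + Σ ν·ξ):
  D: 330 − 2(43.73) = 242.6
  B: 0 + 1(43.73) − 2(15.61) = 12.5
  E: 0 + 3(15.61) = 46.84

46.8 mol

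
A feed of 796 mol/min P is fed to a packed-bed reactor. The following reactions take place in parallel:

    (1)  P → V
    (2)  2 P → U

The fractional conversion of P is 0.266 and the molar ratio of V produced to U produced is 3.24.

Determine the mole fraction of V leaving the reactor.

Conversion of P: P consumed = 0.266 × 796 = 211.7 mol/min = 1ξ₁ + 2ξ₂.
Selectivity: 1ξ₁ / (1ξ₂) = 3.24 → ξ₁ = 3.24 ξ₂.
Substitute: (1·3.24 + 2) ξ₂ = 211.7 → ξ₂ = 40.41 mol/min, ξ₁ = 130.9 mol/min.
Outlet amounts (n = n₀ + Σ ν·ξ):
  P: 796 − 1(130.9) − 2(40.41) = 584.3
  V: 0 + 1(130.9) = 130.9
  U: 0 + 1(40.41) = 40.41
Total out = 755.6 mol/min; y_V = 130.9 / 755.6 = 0.1733.

0.173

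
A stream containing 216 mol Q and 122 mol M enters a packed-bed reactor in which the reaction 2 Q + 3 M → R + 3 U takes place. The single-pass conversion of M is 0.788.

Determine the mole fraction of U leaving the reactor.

M reacted = 0.788 × 122 = 96.14 mol; ν_M = −3, so ξ = 96.14/3 = 32.05 mol.
Outlet amounts (n = n₀ + ν ξ):
  Q: 216 − 2(32.05) = 151.9
  M: 122 − 3(32.05) = 25.86
  R: 0 + 1(32.05) = 32.05
  U: 0 + 3(32.05) = 96.14
Total out = 306 mol; y_U = 96.14 / 306 = 0.3142.

0.314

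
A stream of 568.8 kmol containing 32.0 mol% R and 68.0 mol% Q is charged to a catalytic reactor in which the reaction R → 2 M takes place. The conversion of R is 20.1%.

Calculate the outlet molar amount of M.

R reacted = 0.201 × 182 = 36.59 kmol; ν_R = −1, so ξ = 36.59/1 = 36.59 kmol.
Outlet amounts (n = n₀ + ν ξ):
  R: 182 − 1(36.59) = 145.4
  M: 0 + 2(36.59) = 73.17
  Q: 386.8 (inert)

73.2 kmol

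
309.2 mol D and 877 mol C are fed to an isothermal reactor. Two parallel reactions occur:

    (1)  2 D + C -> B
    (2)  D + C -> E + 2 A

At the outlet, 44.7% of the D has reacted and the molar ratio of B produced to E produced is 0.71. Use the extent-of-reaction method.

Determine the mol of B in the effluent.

40.5 mol

Conversion of D: D consumed = 0.447 × 309.2 = 138.2 mol = 2ξ₁ + 1ξ₂.
Selectivity: 1ξ₁ / (1ξ₂) = 0.71 → ξ₁ = 0.71 ξ₂.
Substitute: (2·0.71 + 1) ξ₂ = 138.2 → ξ₂ = 57.11 mol, ξ₁ = 40.55 mol.
Outlet amounts (n = n₀ + Σ ν·ξ):
  D: 309.2 − 2(40.55) − 1(57.11) = 171
  C: 877 − 1(40.55) − 1(57.11) = 779.3
  B: 0 + 1(40.55) = 40.55
  E: 0 + 1(57.11) = 57.11
  A: 0 + 2(57.11) = 114.2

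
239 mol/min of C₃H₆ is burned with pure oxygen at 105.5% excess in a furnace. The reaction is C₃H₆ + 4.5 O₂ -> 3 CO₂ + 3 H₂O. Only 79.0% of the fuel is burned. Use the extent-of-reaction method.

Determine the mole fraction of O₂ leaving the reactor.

Stoichiometric O₂ = 4.5 × 239 = 1076 mol/min; O₂ fed = 1076 × 2.055 = 2210 mol/min.
Fuel reacted = 0.79 × 239 → ξ = 188.8 mol/min.
Outlet (n = n₀ + ν ξ):
  C₃H₆: 239 − 1(188.8) = 50.19
  O₂: 2210 − 4.5(188.8) = 1361
  CO₂: 0 + 3(188.8) = 566.4
  H₂O: 0 + 3(188.8) = 566.4
Total out = 2544 mol/min; y_O₂ = 1361 / 2544 = 0.5349.

0.535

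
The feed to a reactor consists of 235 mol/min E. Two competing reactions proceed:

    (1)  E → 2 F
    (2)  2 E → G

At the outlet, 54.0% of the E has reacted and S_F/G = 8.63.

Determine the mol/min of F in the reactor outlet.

173 mol/min

Conversion of E: E consumed = 0.54 × 235 = 126.9 mol/min = 1ξ₁ + 2ξ₂.
Selectivity: 2ξ₁ / (1ξ₂) = 8.63 → ξ₁ = 4.315 ξ₂.
Substitute: (1·4.315 + 2) ξ₂ = 126.9 → ξ₂ = 20.1 mol/min, ξ₁ = 86.71 mol/min.
Outlet amounts (n = n₀ + Σ ν·ξ):
  E: 235 − 1(86.71) − 2(20.1) = 108.1
  F: 0 + 2(86.71) = 173.4
  G: 0 + 1(20.1) = 20.1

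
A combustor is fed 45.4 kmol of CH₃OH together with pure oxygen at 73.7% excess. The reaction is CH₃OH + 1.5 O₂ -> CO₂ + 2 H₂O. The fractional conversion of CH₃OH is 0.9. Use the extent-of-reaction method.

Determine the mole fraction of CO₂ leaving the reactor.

0.222

Stoichiometric O₂ = 1.5 × 45.4 = 68.1 kmol; O₂ fed = 68.1 × 1.737 = 118.3 kmol.
Fuel reacted = 0.9 × 45.4 → ξ = 40.86 kmol.
Outlet (n = n₀ + ν ξ):
  CH₃OH: 45.4 − 1(40.86) = 4.54
  O₂: 118.3 − 1.5(40.86) = 57
  CO₂: 0 + 1(40.86) = 40.86
  H₂O: 0 + 2(40.86) = 81.72
Total out = 184.1 kmol; y_CO₂ = 40.86 / 184.1 = 0.2219.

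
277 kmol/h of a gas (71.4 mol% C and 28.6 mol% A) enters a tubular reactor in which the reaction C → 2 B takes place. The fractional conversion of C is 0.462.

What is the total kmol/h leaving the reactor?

368 kmol/h

C reacted = 0.462 × 197.8 = 91.37 kmol/h; ν_C = −1, so ξ = 91.37/1 = 91.37 kmol/h.
Outlet amounts (n = n₀ + ν ξ):
  C: 197.8 − 1(91.37) = 106.4
  B: 0 + 2(91.37) = 182.7
  A: 79.22 (inert)
Total out = 106.4 + 182.7 + 79.22 = 368.4 kmol/h.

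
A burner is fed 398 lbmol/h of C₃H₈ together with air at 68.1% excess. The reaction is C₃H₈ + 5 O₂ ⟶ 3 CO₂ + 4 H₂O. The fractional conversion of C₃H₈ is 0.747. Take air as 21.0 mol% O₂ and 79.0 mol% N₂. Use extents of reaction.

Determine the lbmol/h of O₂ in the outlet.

1860 lbmol/h

Stoichiometric O₂ = 5 × 398 = 1990 lbmol/h; O₂ fed = 1990 × 1.681 = 3345 lbmol/h.
N₂ fed = 3345 × 79/21 = 12580 lbmol/h.
Fuel reacted = 0.747 × 398 → ξ = 297.3 lbmol/h.
Outlet (n = n₀ + ν ξ):
  C₃H₈: 398 − 1(297.3) = 100.7
  O₂: 3345 − 5(297.3) = 1859
  N₂: 12580 (inert)
  CO₂: 0 + 3(297.3) = 891.9
  H₂O: 0 + 4(297.3) = 1189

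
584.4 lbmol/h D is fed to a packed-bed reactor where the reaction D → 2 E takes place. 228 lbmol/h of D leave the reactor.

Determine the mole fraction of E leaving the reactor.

For D: n = n₀ − 1ξ → 228 = 584.4 − 1ξ, giving ξ = 356.4 lbmol/h.
Outlet amounts (n = n₀ + ν ξ):
  D: 584.4 − 1(356.4) = 228
  E: 0 + 2(356.4) = 712.8
Total out = 940.8 lbmol/h; y_E = 712.8 / 940.8 = 0.7577.

0.758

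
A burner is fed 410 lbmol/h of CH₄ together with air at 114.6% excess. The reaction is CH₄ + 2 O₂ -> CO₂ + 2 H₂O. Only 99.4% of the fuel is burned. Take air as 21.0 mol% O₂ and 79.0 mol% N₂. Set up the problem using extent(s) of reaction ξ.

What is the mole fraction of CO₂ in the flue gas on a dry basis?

Stoichiometric O₂ = 2 × 410 = 820 lbmol/h; O₂ fed = 820 × 2.146 = 1760 lbmol/h.
N₂ fed = 1760 × 79/21 = 6620 lbmol/h.
Fuel reacted = 0.994 × 410 → ξ = 407.5 lbmol/h.
Outlet (n = n₀ + ν ξ):
  CH₄: 410 − 1(407.5) = 2.46
  O₂: 1760 − 2(407.5) = 944.6
  N₂: 6620 (inert)
  CO₂: 0 + 1(407.5) = 407.5
  H₂O: 0 + 2(407.5) = 815.1
Dry total = 7975 lbmol/h; y_CO₂ (dry) = 407.5 / 7975 = 0.05111.

0.0511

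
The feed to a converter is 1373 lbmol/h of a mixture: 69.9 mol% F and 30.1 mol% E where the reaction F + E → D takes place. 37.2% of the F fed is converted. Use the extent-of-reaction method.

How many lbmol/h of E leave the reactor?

F reacted = 0.372 × 959.7 = 357 lbmol/h; ν_F = −1, so ξ = 357/1 = 357 lbmol/h.
Outlet amounts (n = n₀ + ν ξ):
  F: 959.7 − 1(357) = 602.7
  E: 413.3 − 1(357) = 56.25
  D: 0 + 1(357) = 357

56.3 lbmol/h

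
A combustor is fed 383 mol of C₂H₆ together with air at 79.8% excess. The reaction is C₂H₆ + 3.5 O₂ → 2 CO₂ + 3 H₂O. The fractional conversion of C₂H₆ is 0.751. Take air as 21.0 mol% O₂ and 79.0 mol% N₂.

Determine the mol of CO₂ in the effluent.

575 mol

Stoichiometric O₂ = 3.5 × 383 = 1340 mol; O₂ fed = 1340 × 1.798 = 2410 mol.
N₂ fed = 2410 × 79/21 = 9067 mol.
Fuel reacted = 0.751 × 383 → ξ = 287.6 mol.
Outlet (n = n₀ + ν ξ):
  C₂H₆: 383 − 1(287.6) = 95.37
  O₂: 2410 − 3.5(287.6) = 1404
  N₂: 9067 (inert)
  CO₂: 0 + 2(287.6) = 575.3
  H₂O: 0 + 3(287.6) = 862.9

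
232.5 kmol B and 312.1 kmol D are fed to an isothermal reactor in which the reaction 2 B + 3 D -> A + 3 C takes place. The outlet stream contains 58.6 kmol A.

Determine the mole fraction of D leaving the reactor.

0.28

For A: n = n₀ + 1ξ → 58.6 = 0 + 1ξ, giving ξ = 58.6 kmol.
Outlet amounts (n = n₀ + ν ξ):
  B: 232.5 − 2(58.6) = 115.3
  D: 312.1 − 3(58.6) = 136.3
  A: 0 + 1(58.6) = 58.6
  C: 0 + 3(58.6) = 175.8
Total out = 486 kmol; y_D = 136.3 / 486 = 0.2805.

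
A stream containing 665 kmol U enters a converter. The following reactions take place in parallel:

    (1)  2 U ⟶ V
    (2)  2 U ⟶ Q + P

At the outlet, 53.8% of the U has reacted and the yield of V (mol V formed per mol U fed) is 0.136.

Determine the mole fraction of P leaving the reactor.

0.154

Yield of V: 1ξ₁ / 665 = 0.136 → ξ₁ = 90.44 kmol.
Conversion of U: 2ξ₁ + 2ξ₂ = 0.538 × 665 = 357.8 → ξ₂ = 88.45 kmol.
Outlet amounts (n = n₀ + Σ ν·ξ):
  U: 665 − 2(90.44) − 2(88.45) = 307.2
  V: 0 + 1(90.44) = 90.44
  Q: 0 + 1(88.45) = 88.45
  P: 0 + 1(88.45) = 88.45
Total out = 574.6 kmol; y_P = 88.45 / 574.6 = 0.1539.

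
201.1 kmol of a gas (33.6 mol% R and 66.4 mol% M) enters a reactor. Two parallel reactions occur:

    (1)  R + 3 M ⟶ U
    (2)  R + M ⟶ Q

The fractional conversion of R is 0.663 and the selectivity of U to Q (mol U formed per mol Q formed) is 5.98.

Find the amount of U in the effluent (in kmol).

38.4 kmol

Conversion of R: R consumed = 0.663 × 67.57 = 44.8 kmol = 1ξ₁ + 1ξ₂.
Selectivity: 1ξ₁ / (1ξ₂) = 5.98 → ξ₁ = 5.98 ξ₂.
Substitute: (1·5.98 + 1) ξ₂ = 44.8 → ξ₂ = 6.418 kmol, ξ₁ = 38.38 kmol.
Outlet amounts (n = n₀ + Σ ν·ξ):
  R: 67.57 − 1(38.38) − 1(6.418) = 22.77
  M: 133.5 − 3(38.38) − 1(6.418) = 11.97
  U: 0 + 1(38.38) = 38.38
  Q: 0 + 1(6.418) = 6.418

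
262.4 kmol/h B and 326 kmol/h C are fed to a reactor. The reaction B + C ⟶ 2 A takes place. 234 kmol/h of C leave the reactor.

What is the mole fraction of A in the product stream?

0.313

For C: n = n₀ − 1ξ → 234 = 326 − 1ξ, giving ξ = 92 kmol/h.
Outlet amounts (n = n₀ + ν ξ):
  B: 262.4 − 1(92) = 170.4
  C: 326 − 1(92) = 234
  A: 0 + 2(92) = 184
Total out = 588.4 kmol/h; y_A = 184 / 588.4 = 0.3127.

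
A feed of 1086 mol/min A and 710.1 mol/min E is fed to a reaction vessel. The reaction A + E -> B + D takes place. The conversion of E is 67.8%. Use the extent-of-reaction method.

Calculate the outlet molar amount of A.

605 mol/min

E reacted = 0.678 × 710.1 = 481.4 mol/min; ν_E = −1, so ξ = 481.4/1 = 481.4 mol/min.
Outlet amounts (n = n₀ + ν ξ):
  A: 1086 − 1(481.4) = 604.6
  E: 710.1 − 1(481.4) = 228.7
  B: 0 + 1(481.4) = 481.4
  D: 0 + 1(481.4) = 481.4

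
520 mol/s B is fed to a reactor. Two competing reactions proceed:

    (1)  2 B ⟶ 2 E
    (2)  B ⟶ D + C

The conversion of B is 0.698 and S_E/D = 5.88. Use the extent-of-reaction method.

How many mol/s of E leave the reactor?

Conversion of B: B consumed = 0.698 × 520 = 363 mol/s = 2ξ₁ + 1ξ₂.
Selectivity: 2ξ₁ / (1ξ₂) = 5.88 → ξ₁ = 2.94 ξ₂.
Substitute: (2·2.94 + 1) ξ₂ = 363 → ξ₂ = 52.76 mol/s, ξ₁ = 155.1 mol/s.
Outlet amounts (n = n₀ + Σ ν·ξ):
  B: 520 − 2(155.1) − 1(52.76) = 157
  E: 0 + 2(155.1) = 310.2
  D: 0 + 1(52.76) = 52.76
  C: 0 + 1(52.76) = 52.76

310 mol/s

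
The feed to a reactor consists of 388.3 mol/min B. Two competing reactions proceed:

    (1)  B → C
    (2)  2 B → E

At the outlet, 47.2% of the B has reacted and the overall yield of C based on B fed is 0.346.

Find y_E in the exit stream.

0.0672

Yield of C: 1ξ₁ / 388.3 = 0.346 → ξ₁ = 134.4 mol/min.
Conversion of B: 1ξ₁ + 2ξ₂ = 0.472 × 388.3 = 183.3 → ξ₂ = 24.46 mol/min.
Outlet amounts (n = n₀ + Σ ν·ξ):
  B: 388.3 − 1(134.4) − 2(24.46) = 205
  C: 0 + 1(134.4) = 134.4
  E: 0 + 1(24.46) = 24.46
Total out = 363.8 mol/min; y_E = 24.46 / 363.8 = 0.06724.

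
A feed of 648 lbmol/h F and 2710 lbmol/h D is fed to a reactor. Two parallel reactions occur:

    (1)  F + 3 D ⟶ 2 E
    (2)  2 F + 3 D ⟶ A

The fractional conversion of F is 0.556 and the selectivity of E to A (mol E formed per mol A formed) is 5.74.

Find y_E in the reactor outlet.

0.161

Conversion of F: F consumed = 0.556 × 648 = 360.3 lbmol/h = 1ξ₁ + 2ξ₂.
Selectivity: 2ξ₁ / (1ξ₂) = 5.74 → ξ₁ = 2.87 ξ₂.
Substitute: (1·2.87 + 2) ξ₂ = 360.3 → ξ₂ = 73.98 lbmol/h, ξ₁ = 212.3 lbmol/h.
Outlet amounts (n = n₀ + Σ ν·ξ):
  F: 648 − 1(212.3) − 2(73.98) = 287.7
  D: 2710 − 3(212.3) − 3(73.98) = 1851
  E: 0 + 2(212.3) = 424.7
  A: 0 + 1(73.98) = 73.98
Total out = 2637 lbmol/h; y_E = 424.7 / 2637 = 0.161.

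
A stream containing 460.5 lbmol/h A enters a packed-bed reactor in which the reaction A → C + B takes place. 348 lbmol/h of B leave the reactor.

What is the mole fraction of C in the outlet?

0.43

For B: n = n₀ + 1ξ → 348 = 0 + 1ξ, giving ξ = 348 lbmol/h.
Outlet amounts (n = n₀ + ν ξ):
  A: 460.5 − 1(348) = 112.5
  C: 0 + 1(348) = 348
  B: 0 + 1(348) = 348
Total out = 808.5 lbmol/h; y_C = 348 / 808.5 = 0.4304.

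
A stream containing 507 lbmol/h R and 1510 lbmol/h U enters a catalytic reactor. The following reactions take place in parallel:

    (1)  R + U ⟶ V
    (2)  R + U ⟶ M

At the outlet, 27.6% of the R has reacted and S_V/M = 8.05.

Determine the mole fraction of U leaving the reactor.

Conversion of R: R consumed = 0.276 × 507 = 139.9 lbmol/h = 1ξ₁ + 1ξ₂.
Selectivity: 1ξ₁ / (1ξ₂) = 8.05 → ξ₁ = 8.05 ξ₂.
Substitute: (1·8.05 + 1) ξ₂ = 139.9 → ξ₂ = 15.46 lbmol/h, ξ₁ = 124.5 lbmol/h.
Outlet amounts (n = n₀ + Σ ν·ξ):
  R: 507 − 1(124.5) − 1(15.46) = 367.1
  U: 1510 − 1(124.5) − 1(15.46) = 1370
  V: 0 + 1(124.5) = 124.5
  M: 0 + 1(15.46) = 15.46
Total out = 1877 lbmol/h; y_U = 1370 / 1877 = 0.7299.

0.73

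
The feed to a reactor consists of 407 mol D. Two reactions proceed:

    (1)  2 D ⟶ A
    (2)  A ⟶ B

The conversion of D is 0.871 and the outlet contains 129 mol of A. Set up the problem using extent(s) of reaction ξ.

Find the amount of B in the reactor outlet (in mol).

Conversion of D: D consumed = 2ξ₁ = 0.871 × 407 → ξ₁ = 177.2 mol.
A balance: n_A = 0 + 1ξ₁ − 1ξ₂ = 129 → ξ₂ = (1·177.2 − 129)/1 = 48.25 mol.
Outlet amounts (n = n₀ + Σ ν·ξ):
  D: 407 − 2(177.2) = 52.5
  A: 0 + 1(177.2) − 1(48.25) = 129
  B: 0 + 1(48.25) = 48.25

48.2 mol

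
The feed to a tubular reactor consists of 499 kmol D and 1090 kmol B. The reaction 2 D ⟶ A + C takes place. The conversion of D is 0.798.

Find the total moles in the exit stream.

D reacted = 0.798 × 499 = 398.2 kmol; ν_D = −2, so ξ = 398.2/2 = 199.1 kmol.
Outlet amounts (n = n₀ + ν ξ):
  D: 499 − 2(199.1) = 100.8
  A: 0 + 1(199.1) = 199.1
  C: 0 + 1(199.1) = 199.1
  B: 1090 (inert)
Total out = 100.8 + 199.1 + 199.1 + 1090 = 1589 kmol.

1590 kmol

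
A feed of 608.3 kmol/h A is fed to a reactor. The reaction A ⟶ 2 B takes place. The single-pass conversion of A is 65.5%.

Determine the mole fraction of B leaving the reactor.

0.792

A reacted = 0.655 × 608.3 = 398.4 kmol/h; ν_A = −1, so ξ = 398.4/1 = 398.4 kmol/h.
Outlet amounts (n = n₀ + ν ξ):
  A: 608.3 − 1(398.4) = 209.9
  B: 0 + 2(398.4) = 796.9
Total out = 1007 kmol/h; y_B = 796.9 / 1007 = 0.7915.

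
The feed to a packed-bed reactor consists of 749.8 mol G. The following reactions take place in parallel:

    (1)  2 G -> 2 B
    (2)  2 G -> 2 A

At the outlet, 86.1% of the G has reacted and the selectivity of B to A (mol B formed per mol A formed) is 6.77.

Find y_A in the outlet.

Conversion of G: G consumed = 0.861 × 749.8 = 645.6 mol = 2ξ₁ + 2ξ₂.
Selectivity: 2ξ₁ / (2ξ₂) = 6.77 → ξ₁ = 6.77 ξ₂.
Substitute: (2·6.77 + 2) ξ₂ = 645.6 → ξ₂ = 41.54 mol, ξ₁ = 281.2 mol.
Outlet amounts (n = n₀ + Σ ν·ξ):
  G: 749.8 − 2(281.2) − 2(41.54) = 104.2
  B: 0 + 2(281.2) = 562.5
  A: 0 + 2(41.54) = 83.09
Total out = 749.8 mol; y_A = 83.09 / 749.8 = 0.1108.

0.111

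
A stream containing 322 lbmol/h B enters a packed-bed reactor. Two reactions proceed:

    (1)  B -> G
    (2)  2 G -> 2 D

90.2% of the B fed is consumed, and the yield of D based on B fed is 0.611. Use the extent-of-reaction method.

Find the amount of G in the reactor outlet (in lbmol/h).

Conversion of B: B consumed = 1ξ₁ = 0.902 × 322 → ξ₁ = 290.4 lbmol/h.
Yield of D: 2ξ₂ / 322 = 0.611 → ξ₂ = 98.37 lbmol/h.
Outlet amounts (n = n₀ + Σ ν·ξ):
  B: 322 − 1(290.4) = 31.56
  G: 0 + 1(290.4) − 2(98.37) = 93.7
  D: 0 + 2(98.37) = 196.7

93.7 lbmol/h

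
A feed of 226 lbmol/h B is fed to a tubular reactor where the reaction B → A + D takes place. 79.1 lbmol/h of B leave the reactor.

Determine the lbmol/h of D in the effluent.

For B: n = n₀ − 1ξ → 79.1 = 226 − 1ξ, giving ξ = 146.9 lbmol/h.
Outlet amounts (n = n₀ + ν ξ):
  B: 226 − 1(146.9) = 79.1
  A: 0 + 1(146.9) = 146.9
  D: 0 + 1(146.9) = 146.9

147 lbmol/h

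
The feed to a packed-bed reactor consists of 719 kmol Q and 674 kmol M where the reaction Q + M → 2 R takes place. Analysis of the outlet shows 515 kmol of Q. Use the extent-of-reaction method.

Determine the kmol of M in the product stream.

470 kmol

For Q: n = n₀ − 1ξ → 515 = 719 − 1ξ, giving ξ = 204 kmol.
Outlet amounts (n = n₀ + ν ξ):
  Q: 719 − 1(204) = 515
  M: 674 − 1(204) = 470
  R: 0 + 2(204) = 408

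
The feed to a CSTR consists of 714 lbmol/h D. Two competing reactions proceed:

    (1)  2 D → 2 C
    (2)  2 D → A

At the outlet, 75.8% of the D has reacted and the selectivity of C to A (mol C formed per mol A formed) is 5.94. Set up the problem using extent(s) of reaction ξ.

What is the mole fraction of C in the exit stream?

Conversion of D: D consumed = 0.758 × 714 = 541.2 lbmol/h = 2ξ₁ + 2ξ₂.
Selectivity: 2ξ₁ / (1ξ₂) = 5.94 → ξ₁ = 2.97 ξ₂.
Substitute: (2·2.97 + 2) ξ₂ = 541.2 → ξ₂ = 68.16 lbmol/h, ξ₁ = 202.4 lbmol/h.
Outlet amounts (n = n₀ + Σ ν·ξ):
  D: 714 − 2(202.4) − 2(68.16) = 172.8
  C: 0 + 2(202.4) = 404.9
  A: 0 + 1(68.16) = 68.16
Total out = 645.8 lbmol/h; y_C = 404.9 / 645.8 = 0.6269.

0.627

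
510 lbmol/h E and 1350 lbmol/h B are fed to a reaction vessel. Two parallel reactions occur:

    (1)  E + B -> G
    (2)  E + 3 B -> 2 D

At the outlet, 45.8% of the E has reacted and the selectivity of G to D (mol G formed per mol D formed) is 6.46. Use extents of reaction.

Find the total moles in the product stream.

Conversion of E: E consumed = 0.458 × 510 = 233.6 lbmol/h = 1ξ₁ + 1ξ₂.
Selectivity: 1ξ₁ / (2ξ₂) = 6.46 → ξ₁ = 12.92 ξ₂.
Substitute: (1·12.92 + 1) ξ₂ = 233.6 → ξ₂ = 16.78 lbmol/h, ξ₁ = 216.8 lbmol/h.
Outlet amounts (n = n₀ + Σ ν·ξ):
  E: 510 − 1(216.8) − 1(16.78) = 276.4
  B: 1350 − 1(216.8) − 3(16.78) = 1083
  G: 0 + 1(216.8) = 216.8
  D: 0 + 2(16.78) = 33.56
Total out = 276.4 + 1083 + 216.8 + 33.56 = 1610 lbmol/h.

1610 lbmol/h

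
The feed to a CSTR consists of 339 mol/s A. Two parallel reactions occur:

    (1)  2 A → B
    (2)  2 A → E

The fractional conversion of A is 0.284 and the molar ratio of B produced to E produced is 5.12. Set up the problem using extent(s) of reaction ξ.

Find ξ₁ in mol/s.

Conversion of A: A consumed = 0.284 × 339 = 96.28 mol/s = 2ξ₁ + 2ξ₂.
Selectivity: 1ξ₁ / (1ξ₂) = 5.12 → ξ₁ = 5.12 ξ₂.
Substitute: (2·5.12 + 2) ξ₂ = 96.28 → ξ₂ = 7.866 mol/s, ξ₁ = 40.27 mol/s.
Outlet amounts (n = n₀ + Σ ν·ξ):
  A: 339 − 2(40.27) − 2(7.866) = 242.7
  B: 0 + 1(40.27) = 40.27
  E: 0 + 1(7.866) = 7.866

ξ₁ = 40.3 mol/s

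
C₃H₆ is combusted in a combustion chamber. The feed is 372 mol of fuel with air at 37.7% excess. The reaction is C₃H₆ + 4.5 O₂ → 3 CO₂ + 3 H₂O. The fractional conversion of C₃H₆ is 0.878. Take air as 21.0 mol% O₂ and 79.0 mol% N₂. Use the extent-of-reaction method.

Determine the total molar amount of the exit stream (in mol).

Stoichiometric O₂ = 4.5 × 372 = 1674 mol; O₂ fed = 1674 × 1.377 = 2305 mol.
N₂ fed = 2305 × 79/21 = 8672 mol.
Fuel reacted = 0.878 × 372 → ξ = 326.6 mol.
Outlet (n = n₀ + ν ξ):
  C₃H₆: 372 − 1(326.6) = 45.38
  O₂: 2305 − 4.5(326.6) = 835.3
  N₂: 8672 (inert)
  CO₂: 0 + 3(326.6) = 979.8
  H₂O: 0 + 3(326.6) = 979.8
Total out = 45.38 + 835.3 + 8672 + 979.8 + 979.8 = 11510 mol.

11500 mol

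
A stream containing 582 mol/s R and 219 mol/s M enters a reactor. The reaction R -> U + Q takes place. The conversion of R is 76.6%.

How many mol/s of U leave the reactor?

446 mol/s

R reacted = 0.766 × 582 = 445.8 mol/s; ν_R = −1, so ξ = 445.8/1 = 445.8 mol/s.
Outlet amounts (n = n₀ + ν ξ):
  R: 582 − 1(445.8) = 136.2
  U: 0 + 1(445.8) = 445.8
  Q: 0 + 1(445.8) = 445.8
  M: 219 (inert)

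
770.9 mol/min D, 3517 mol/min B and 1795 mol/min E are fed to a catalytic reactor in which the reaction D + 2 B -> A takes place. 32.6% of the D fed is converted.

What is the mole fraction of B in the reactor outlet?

0.54

D reacted = 0.326 × 770.9 = 251.3 mol/min; ν_D = −1, so ξ = 251.3/1 = 251.3 mol/min.
Outlet amounts (n = n₀ + ν ξ):
  D: 770.9 − 1(251.3) = 519.6
  B: 3517 − 2(251.3) = 3014
  A: 0 + 1(251.3) = 251.3
  E: 1795 (inert)
Total out = 5580 mol/min; y_B = 3014 / 5580 = 0.5402.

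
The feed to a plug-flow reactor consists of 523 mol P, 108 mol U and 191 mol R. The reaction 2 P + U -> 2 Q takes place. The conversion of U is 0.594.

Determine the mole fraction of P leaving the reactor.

U reacted = 0.594 × 108 = 64.15 mol; ν_U = −1, so ξ = 64.15/1 = 64.15 mol.
Outlet amounts (n = n₀ + ν ξ):
  P: 523 − 2(64.15) = 394.7
  U: 108 − 1(64.15) = 43.85
  Q: 0 + 2(64.15) = 128.3
  R: 191 (inert)
Total out = 757.8 mol; y_P = 394.7 / 757.8 = 0.5208.

0.521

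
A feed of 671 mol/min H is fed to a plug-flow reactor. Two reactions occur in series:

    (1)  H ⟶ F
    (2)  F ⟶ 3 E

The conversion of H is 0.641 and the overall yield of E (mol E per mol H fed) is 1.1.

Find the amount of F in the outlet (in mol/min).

Conversion of H: H consumed = 1ξ₁ = 0.641 × 671 → ξ₁ = 430.1 mol/min.
Yield of E: 3ξ₂ / 671 = 1.1 → ξ₂ = 246 mol/min.
Outlet amounts (n = n₀ + Σ ν·ξ):
  H: 671 − 1(430.1) = 240.9
  F: 0 + 1(430.1) − 1(246) = 184.1
  E: 0 + 3(246) = 738.1

184 mol/min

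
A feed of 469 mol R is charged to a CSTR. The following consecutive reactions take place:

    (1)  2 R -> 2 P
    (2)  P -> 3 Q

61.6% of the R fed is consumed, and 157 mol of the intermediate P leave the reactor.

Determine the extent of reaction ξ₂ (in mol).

Conversion of R: R consumed = 2ξ₁ = 0.616 × 469 → ξ₁ = 144.5 mol.
P balance: n_P = 0 + 2ξ₁ − 1ξ₂ = 157 → ξ₂ = (2·144.5 − 157)/1 = 131.9 mol.
Outlet amounts (n = n₀ + Σ ν·ξ):
  R: 469 − 2(144.5) = 180.1
  P: 0 + 2(144.5) − 1(131.9) = 157
  Q: 0 + 3(131.9) = 395.7

ξ₂ = 132 mol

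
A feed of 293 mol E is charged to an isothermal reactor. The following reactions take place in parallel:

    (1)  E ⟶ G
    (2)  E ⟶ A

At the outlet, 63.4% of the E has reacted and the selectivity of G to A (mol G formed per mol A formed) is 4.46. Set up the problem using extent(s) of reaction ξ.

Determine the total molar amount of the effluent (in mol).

Conversion of E: E consumed = 0.634 × 293 = 185.8 mol = 1ξ₁ + 1ξ₂.
Selectivity: 1ξ₁ / (1ξ₂) = 4.46 → ξ₁ = 4.46 ξ₂.
Substitute: (1·4.46 + 1) ξ₂ = 185.8 → ξ₂ = 34.02 mol, ξ₁ = 151.7 mol.
Outlet amounts (n = n₀ + Σ ν·ξ):
  E: 293 − 1(151.7) − 1(34.02) = 107.2
  G: 0 + 1(151.7) = 151.7
  A: 0 + 1(34.02) = 34.02
Total out = 107.2 + 151.7 + 34.02 = 293 mol.

293 mol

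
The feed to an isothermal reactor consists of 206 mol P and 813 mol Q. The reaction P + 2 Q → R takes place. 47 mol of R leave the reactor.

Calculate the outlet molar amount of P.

For R: n = n₀ + 1ξ → 47 = 0 + 1ξ, giving ξ = 47 mol.
Outlet amounts (n = n₀ + ν ξ):
  P: 206 − 1(47) = 159
  Q: 813 − 2(47) = 719
  R: 0 + 1(47) = 47

159 mol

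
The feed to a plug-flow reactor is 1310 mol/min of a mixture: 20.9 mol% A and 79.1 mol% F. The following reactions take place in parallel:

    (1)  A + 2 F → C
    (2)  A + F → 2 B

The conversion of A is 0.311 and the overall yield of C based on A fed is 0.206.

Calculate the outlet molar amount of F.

895 mol/min

Yield of C: 1ξ₁ / 273.8 = 0.206 → ξ₁ = 56.4 mol/min.
Conversion of A: 1ξ₁ + 1ξ₂ = 0.311 × 273.8 = 85.15 → ξ₂ = 28.75 mol/min.
Outlet amounts (n = n₀ + Σ ν·ξ):
  A: 273.8 − 1(56.4) − 1(28.75) = 188.6
  F: 1036 − 2(56.4) − 1(28.75) = 894.7
  C: 0 + 1(56.4) = 56.4
  B: 0 + 2(28.75) = 57.5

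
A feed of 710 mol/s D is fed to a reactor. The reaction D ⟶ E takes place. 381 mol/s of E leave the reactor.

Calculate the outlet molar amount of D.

329 mol/s

For E: n = n₀ + 1ξ → 381 = 0 + 1ξ, giving ξ = 381 mol/s.
Outlet amounts (n = n₀ + ν ξ):
  D: 710 − 1(381) = 329
  E: 0 + 1(381) = 381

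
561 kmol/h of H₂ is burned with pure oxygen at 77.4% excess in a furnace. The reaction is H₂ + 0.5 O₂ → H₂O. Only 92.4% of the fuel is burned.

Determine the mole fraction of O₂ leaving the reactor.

Stoichiometric O₂ = 0.5 × 561 = 280.5 kmol/h; O₂ fed = 280.5 × 1.774 = 497.6 kmol/h.
Fuel reacted = 0.924 × 561 → ξ = 518.4 kmol/h.
Outlet (n = n₀ + ν ξ):
  H₂: 561 − 1(518.4) = 42.64
  O₂: 497.6 − 0.5(518.4) = 238.4
  H₂O: 0 + 1(518.4) = 518.4
Total out = 799.4 kmol/h; y_O₂ = 238.4 / 799.4 = 0.2982.

0.298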